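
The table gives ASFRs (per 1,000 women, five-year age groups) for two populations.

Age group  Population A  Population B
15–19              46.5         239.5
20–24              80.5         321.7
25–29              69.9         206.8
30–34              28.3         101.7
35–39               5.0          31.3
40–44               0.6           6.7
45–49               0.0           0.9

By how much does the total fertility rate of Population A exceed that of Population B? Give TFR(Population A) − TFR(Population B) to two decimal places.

Population A:
  Sum of ASFRs = 46.5 + 80.5 + 69.9 + 28.3 + 5.0 + 0.6 + 0.0 = 230.8
  TFR = 5 × 230.8 / 1000 = 1.154
Population B:
  Sum of ASFRs = 239.5 + 321.7 + 206.8 + 101.7 + 31.3 + 6.7 + 0.9 = 908.6
  TFR = 5 × 908.6 / 1000 = 4.543
Difference = 1.154 − 4.543 = -3.389

-3.39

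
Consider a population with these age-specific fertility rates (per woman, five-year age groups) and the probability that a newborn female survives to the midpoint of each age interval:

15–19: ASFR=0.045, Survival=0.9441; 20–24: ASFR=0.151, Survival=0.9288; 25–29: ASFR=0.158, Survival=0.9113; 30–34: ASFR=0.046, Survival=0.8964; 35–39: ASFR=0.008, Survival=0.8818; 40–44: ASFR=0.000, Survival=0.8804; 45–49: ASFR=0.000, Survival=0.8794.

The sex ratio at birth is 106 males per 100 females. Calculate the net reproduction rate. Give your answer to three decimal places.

0.910

Proportion female at birth = 100 / (100 + 106) = 0.48544.
Per-age-group product (5 × ASFR × survival probability):
  15–19: 5 × 0.045 × 0.9441 = 0.21242
  20–24: 5 × 0.151 × 0.9288 = 0.70124
  25–29: 5 × 0.158 × 0.9113 = 0.71993
  30–34: 5 × 0.046 × 0.8964 = 0.20617
  35–39: 5 × 0.008 × 0.8818 = 0.03527
  40–44: 5 × 0.000 × 0.8804 = 0.00000
  45–49: 5 × 0.000 × 0.8794 = 0.00000
Sum = 1.87503
NRR = 0.48544 × 1.87503 = 0.91021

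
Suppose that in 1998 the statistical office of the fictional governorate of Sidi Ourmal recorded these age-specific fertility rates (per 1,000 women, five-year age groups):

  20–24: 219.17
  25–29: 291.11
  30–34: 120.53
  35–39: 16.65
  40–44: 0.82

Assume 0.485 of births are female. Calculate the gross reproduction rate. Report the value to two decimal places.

1.57

Proportion female at birth = 0.485.
Sum of ASFRs = 219.17 + 291.11 + 120.53 + 16.65 + 0.82 = 648.28
TFR = 5 × 648.28 / 1000 = 3.2414
GRR = 0.485 × 3.2414 = 1.57208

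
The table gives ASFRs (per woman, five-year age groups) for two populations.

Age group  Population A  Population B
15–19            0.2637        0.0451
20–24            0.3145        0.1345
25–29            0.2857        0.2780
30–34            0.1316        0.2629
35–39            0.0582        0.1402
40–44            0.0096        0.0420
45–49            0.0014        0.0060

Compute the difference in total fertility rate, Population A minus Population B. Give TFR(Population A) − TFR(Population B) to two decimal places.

Population A:
  Sum of ASFRs = 0.2637 + 0.3145 + 0.2857 + 0.1316 + 0.0582 + 0.0096 + 0.0014 = 1.0647
  TFR = 5 × 1.0647 = 5.3235
Population B:
  Sum of ASFRs = 0.0451 + 0.1345 + 0.2780 + 0.2629 + 0.1402 + 0.0420 + 0.0060 = 0.9087
  TFR = 5 × 0.9087 = 4.5435
Difference = 5.3235 − 4.5435 = 0.78

0.78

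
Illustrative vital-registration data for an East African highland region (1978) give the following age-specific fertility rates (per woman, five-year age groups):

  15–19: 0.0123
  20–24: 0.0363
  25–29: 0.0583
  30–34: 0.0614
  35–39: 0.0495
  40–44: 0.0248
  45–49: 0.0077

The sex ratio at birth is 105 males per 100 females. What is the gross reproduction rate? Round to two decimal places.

0.61

Proportion female at birth = 100 / (100 + 105) = 0.48780.
Sum of ASFRs = 0.0123 + 0.0363 + 0.0583 + 0.0614 + 0.0495 + 0.0248 + 0.0077 = 0.2503
TFR = 5 × 0.2503 = 1.2515
GRR = 0.48780 × 1.2515 = 0.61048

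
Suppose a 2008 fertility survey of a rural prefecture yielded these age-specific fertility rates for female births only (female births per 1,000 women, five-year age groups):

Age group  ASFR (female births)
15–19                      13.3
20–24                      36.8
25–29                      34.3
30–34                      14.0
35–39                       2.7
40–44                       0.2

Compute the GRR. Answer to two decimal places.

Sum of female ASFRs = 13.3 + 36.8 + 34.3 + 14.0 + 2.7 + 0.2 = 101.3
GRR = 5 × 101.3 / 1000 = 0.5065

0.51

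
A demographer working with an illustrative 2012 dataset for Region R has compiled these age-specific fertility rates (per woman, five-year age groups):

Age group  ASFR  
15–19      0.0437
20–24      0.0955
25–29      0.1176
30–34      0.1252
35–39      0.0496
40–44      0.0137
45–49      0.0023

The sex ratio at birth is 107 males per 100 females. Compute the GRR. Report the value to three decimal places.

Proportion female at birth = 100 / (100 + 107) = 0.48309.
Sum of ASFRs = 0.0437 + 0.0955 + 0.1176 + 0.1252 + 0.0496 + 0.0137 + 0.0023 = 0.4476
TFR = 5 × 0.4476 = 2.238
GRR = 0.48309 × 2.238 = 1.08116

1.081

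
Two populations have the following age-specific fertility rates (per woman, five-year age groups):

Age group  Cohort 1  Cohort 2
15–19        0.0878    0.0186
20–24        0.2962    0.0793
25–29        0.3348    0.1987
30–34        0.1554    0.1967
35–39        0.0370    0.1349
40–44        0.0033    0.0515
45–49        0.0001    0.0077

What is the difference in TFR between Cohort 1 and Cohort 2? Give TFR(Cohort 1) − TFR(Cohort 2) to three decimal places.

1.136

Cohort 1:
  Sum of ASFRs = 0.0878 + 0.2962 + 0.3348 + 0.1554 + 0.0370 + 0.0033 + 0.0001 = 0.9146
  TFR = 5 × 0.9146 = 4.573
Cohort 2:
  Sum of ASFRs = 0.0186 + 0.0793 + 0.1987 + 0.1967 + 0.1349 + 0.0515 + 0.0077 = 0.6874
  TFR = 5 × 0.6874 = 3.437
Difference = 4.573 − 3.437 = 1.136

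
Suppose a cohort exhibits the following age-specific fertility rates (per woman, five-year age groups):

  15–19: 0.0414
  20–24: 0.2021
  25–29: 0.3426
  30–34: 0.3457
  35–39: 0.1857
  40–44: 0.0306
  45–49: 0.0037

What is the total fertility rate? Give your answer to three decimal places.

Sum of ASFRs = 0.0414 + 0.2021 + 0.3426 + 0.3457 + 0.1857 + 0.0306 + 0.0037 = 1.1518
TFR = 5 × 1.1518 = 5.759

5.759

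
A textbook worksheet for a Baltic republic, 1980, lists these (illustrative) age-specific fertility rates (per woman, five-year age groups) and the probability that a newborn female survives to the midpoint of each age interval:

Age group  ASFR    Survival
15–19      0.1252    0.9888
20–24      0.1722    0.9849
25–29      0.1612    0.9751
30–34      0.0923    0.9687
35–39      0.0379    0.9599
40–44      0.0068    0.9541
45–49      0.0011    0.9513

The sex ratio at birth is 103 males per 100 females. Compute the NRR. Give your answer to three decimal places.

Proportion female at birth = 100 / (100 + 103) = 0.49261.
Weighting each age-specific rate by interval width and survival:
  15–19: 5 × 0.1252 × 0.9888 = 0.61899
  20–24: 5 × 0.1722 × 0.9849 = 0.84800
  25–29: 5 × 0.1612 × 0.9751 = 0.78593
  30–34: 5 × 0.0923 × 0.9687 = 0.44706
  35–39: 5 × 0.0379 × 0.9599 = 0.18190
  40–44: 5 × 0.0068 × 0.9541 = 0.03244
  45–49: 5 × 0.0011 × 0.9513 = 0.00523
Sum = 2.91955
NRR = 0.49261 × 2.91955 = 1.43820
With NRR above 1 the population is above replacement fertility.

1.438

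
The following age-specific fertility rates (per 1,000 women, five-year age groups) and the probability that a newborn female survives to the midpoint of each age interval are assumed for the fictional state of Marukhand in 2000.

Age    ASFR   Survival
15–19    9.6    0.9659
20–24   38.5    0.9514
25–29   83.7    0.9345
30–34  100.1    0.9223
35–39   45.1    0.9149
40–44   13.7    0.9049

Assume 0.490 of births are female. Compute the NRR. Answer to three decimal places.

Proportion female at birth = 0.490.
Per-age-group product (5 × ASFR × survival probability):
  15–19: 5 × 9.6/1000 × 0.9659 = 0.04636
  20–24: 5 × 38.5/1000 × 0.9514 = 0.18314
  25–29: 5 × 83.7/1000 × 0.9345 = 0.39109
  30–34: 5 × 100.1/1000 × 0.9223 = 0.46161
  35–39: 5 × 45.1/1000 × 0.9149 = 0.20631
  40–44: 5 × 13.7/1000 × 0.9049 = 0.06199
Sum = 1.35050
NRR = 0.490 × 1.35050 = 0.66175

0.662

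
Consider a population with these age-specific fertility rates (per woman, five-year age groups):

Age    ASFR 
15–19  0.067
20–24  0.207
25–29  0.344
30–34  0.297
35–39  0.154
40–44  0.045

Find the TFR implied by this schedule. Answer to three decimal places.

5.570

Sum of ASFRs = 0.067 + 0.207 + 0.344 + 0.297 + 0.154 + 0.045 = 1.114
TFR = 5 × 1.114 = 5.57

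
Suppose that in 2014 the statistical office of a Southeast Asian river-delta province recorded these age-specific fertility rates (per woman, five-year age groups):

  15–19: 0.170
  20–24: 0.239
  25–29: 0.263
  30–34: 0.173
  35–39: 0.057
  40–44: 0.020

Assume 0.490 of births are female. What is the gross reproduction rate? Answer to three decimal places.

Proportion female at birth = 0.490.
Sum of ASFRs = 0.170 + 0.239 + 0.263 + 0.173 + 0.057 + 0.020 = 0.922
TFR = 5 × 0.922 = 4.61
GRR = 0.490 × 4.61 = 2.25890

2.259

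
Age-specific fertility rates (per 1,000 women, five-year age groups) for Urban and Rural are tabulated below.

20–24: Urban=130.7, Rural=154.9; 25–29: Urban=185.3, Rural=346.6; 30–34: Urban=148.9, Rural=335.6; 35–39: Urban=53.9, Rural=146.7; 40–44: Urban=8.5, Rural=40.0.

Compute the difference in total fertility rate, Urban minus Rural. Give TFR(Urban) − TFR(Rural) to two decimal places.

Urban:
  Sum of ASFRs = 130.7 + 185.3 + 148.9 + 53.9 + 8.5 = 527.3
  TFR = 5 × 527.3 / 1000 = 2.6365
Rural:
  Sum of ASFRs = 154.9 + 346.6 + 335.6 + 146.7 + 40.0 = 1023.8
  TFR = 5 × 1023.8 / 1000 = 5.119
Difference = 2.6365 − 5.119 = -2.4825

-2.48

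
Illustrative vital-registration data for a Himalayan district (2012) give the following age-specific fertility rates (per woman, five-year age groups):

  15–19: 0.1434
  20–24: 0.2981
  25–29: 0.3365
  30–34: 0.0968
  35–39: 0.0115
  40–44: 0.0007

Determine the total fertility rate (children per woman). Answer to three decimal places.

4.435

Sum of ASFRs = 0.1434 + 0.2981 + 0.3365 + 0.0968 + 0.0115 + 0.0007 = 0.8870
TFR = 5 × 0.8870 = 4.435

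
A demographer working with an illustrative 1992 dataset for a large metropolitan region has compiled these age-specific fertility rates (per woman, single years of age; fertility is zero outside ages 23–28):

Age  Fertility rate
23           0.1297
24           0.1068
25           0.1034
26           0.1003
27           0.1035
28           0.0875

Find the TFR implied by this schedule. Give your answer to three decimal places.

0.631

Sum of ASFRs = 0.1297 + 0.1068 + 0.1034 + 0.1003 + 0.1035 + 0.0875 = 0.6312
TFR = 0.6312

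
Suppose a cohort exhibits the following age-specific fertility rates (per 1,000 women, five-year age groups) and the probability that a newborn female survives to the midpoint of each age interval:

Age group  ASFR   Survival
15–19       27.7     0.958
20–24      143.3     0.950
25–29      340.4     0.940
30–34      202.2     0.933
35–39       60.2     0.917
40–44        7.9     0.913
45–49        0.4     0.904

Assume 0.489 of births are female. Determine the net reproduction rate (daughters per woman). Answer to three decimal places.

1.795

Proportion female at birth = 0.489.
Survival-weighted fertility by age (5·fₓ·Sₓ):
  15–19: 5 × 27.7/1000 × 0.958 = 0.13268
  20–24: 5 × 143.3/1000 × 0.950 = 0.68068
  25–29: 5 × 340.4/1000 × 0.940 = 1.59988
  30–34: 5 × 202.2/1000 × 0.933 = 0.94326
  35–39: 5 × 60.2/1000 × 0.917 = 0.27602
  40–44: 5 × 7.9/1000 × 0.913 = 0.03606
  45–49: 5 × 0.4/1000 × 0.904 = 0.00181
Sum = 3.67039
NRR = 0.489 × 3.67039 = 1.79482
With NRR above 1 the population is above replacement fertility.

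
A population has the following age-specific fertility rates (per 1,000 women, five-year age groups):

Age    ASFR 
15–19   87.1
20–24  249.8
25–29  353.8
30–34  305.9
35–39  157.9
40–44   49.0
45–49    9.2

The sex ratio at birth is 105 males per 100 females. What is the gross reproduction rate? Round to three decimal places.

Proportion female at birth = 100 / (100 + 105) = 0.48780.
Sum of ASFRs = 87.1 + 249.8 + 353.8 + 305.9 + 157.9 + 49.0 + 9.2 = 1212.7
TFR = 5 × 1212.7 / 1000 = 6.0635
GRR = 0.48780 × 6.0635 = 2.95778

2.958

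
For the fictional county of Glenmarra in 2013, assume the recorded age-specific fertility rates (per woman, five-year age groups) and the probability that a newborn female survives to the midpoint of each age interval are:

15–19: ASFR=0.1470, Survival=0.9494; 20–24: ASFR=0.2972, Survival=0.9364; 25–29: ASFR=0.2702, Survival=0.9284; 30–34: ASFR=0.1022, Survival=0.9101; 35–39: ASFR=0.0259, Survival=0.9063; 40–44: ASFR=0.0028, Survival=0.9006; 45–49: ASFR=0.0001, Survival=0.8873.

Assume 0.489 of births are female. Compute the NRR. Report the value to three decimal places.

1.926

Proportion female at birth = 0.489.
Weighting each age-specific rate by interval width and survival:
  15–19: 5 × 0.1470 × 0.9494 = 0.69781
  20–24: 5 × 0.2972 × 0.9364 = 1.39149
  25–29: 5 × 0.2702 × 0.9284 = 1.25427
  30–34: 5 × 0.1022 × 0.9101 = 0.46506
  35–39: 5 × 0.0259 × 0.9063 = 0.11737
  40–44: 5 × 0.0028 × 0.9006 = 0.01261
  45–49: 5 × 0.0001 × 0.8873 = 0.00044
Sum = 3.93905
NRR = 0.489 × 3.93905 = 1.92620
An NRR exceeding 1 indicates intrinsic growth under these rates.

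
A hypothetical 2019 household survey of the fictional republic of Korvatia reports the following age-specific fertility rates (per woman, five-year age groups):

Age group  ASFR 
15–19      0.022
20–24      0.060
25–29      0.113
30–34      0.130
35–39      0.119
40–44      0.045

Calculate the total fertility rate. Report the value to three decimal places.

2.445

Sum of ASFRs = 0.022 + 0.060 + 0.113 + 0.130 + 0.119 + 0.045 = 0.489
TFR = 5 × 0.489 = 2.445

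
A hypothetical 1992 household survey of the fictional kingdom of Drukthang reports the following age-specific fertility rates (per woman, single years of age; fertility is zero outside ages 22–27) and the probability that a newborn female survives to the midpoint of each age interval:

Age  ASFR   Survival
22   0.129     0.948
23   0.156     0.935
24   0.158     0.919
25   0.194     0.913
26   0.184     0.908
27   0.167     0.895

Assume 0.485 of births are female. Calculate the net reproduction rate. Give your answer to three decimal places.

0.440

Proportion female at birth = 0.485.
Each age group contributes 1 × ASFR × survival:
  22: 1 × 0.129 × 0.948 = 0.12229
  23: 1 × 0.156 × 0.935 = 0.14586
  24: 1 × 0.158 × 0.919 = 0.14520
  25: 1 × 0.194 × 0.913 = 0.17712
  26: 1 × 0.184 × 0.908 = 0.16707
  27: 1 × 0.167 × 0.895 = 0.14947
Sum = 0.90701
NRR = 0.485 × 0.90701 = 0.43990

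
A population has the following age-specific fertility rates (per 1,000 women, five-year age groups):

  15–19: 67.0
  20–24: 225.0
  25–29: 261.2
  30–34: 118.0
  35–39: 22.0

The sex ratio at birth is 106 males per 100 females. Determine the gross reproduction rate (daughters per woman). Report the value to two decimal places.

Proportion female at birth = 100 / (100 + 106) = 0.48544.
Sum of ASFRs = 67.0 + 225.0 + 261.2 + 118.0 + 22.0 = 693.2
TFR = 5 × 693.2 / 1000 = 3.466
GRR = 0.48544 × 3.466 = 1.68254

1.68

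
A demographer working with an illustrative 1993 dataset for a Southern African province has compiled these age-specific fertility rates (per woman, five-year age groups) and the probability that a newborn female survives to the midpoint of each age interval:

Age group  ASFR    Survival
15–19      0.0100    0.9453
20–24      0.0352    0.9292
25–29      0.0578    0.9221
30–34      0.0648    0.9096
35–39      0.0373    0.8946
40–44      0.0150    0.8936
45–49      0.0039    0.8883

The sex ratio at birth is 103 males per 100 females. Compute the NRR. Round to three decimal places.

Proportion female at birth = 100 / (100 + 103) = 0.49261.
Per-age-group product (5 × ASFR × survival probability):
  15–19: 5 × 0.0100 × 0.9453 = 0.04727
  20–24: 5 × 0.0352 × 0.9292 = 0.16354
  25–29: 5 × 0.0578 × 0.9221 = 0.26649
  30–34: 5 × 0.0648 × 0.9096 = 0.29471
  35–39: 5 × 0.0373 × 0.8946 = 0.16684
  40–44: 5 × 0.0150 × 0.8936 = 0.06702
  45–49: 5 × 0.0039 × 0.8883 = 0.01732
Sum = 1.02319
NRR = 0.49261 × 1.02319 = 0.50403
With NRR below 1 the population is below replacement fertility.

0.504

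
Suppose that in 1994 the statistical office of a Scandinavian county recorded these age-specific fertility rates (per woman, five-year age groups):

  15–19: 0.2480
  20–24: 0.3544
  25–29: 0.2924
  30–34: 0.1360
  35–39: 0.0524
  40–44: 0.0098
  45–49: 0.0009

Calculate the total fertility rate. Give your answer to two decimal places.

Sum of ASFRs = 0.2480 + 0.3544 + 0.2924 + 0.1360 + 0.0524 + 0.0098 + 0.0009 = 1.0939
TFR = 5 × 1.0939 = 5.4695

5.47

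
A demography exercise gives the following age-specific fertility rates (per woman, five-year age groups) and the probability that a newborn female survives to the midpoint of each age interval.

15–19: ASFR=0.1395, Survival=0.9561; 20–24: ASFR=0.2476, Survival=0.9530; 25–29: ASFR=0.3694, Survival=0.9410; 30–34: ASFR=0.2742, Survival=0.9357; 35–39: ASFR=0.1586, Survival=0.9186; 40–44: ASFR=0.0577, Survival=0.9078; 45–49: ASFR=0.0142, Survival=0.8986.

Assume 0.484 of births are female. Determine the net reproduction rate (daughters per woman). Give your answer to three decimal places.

2.866

Proportion female at birth = 0.484.
Weighting each age-specific rate by interval width and survival:
  15–19: 5 × 0.1395 × 0.9561 = 0.66688
  20–24: 5 × 0.2476 × 0.9530 = 1.17981
  25–29: 5 × 0.3694 × 0.9410 = 1.73803
  30–34: 5 × 0.2742 × 0.9357 = 1.28284
  35–39: 5 × 0.1586 × 0.9186 = 0.72845
  40–44: 5 × 0.0577 × 0.9078 = 0.26190
  45–49: 5 × 0.0142 × 0.8986 = 0.06380
Sum = 5.92171
NRR = 0.484 × 5.92171 = 2.86611
With NRR above 1 the population is above replacement fertility.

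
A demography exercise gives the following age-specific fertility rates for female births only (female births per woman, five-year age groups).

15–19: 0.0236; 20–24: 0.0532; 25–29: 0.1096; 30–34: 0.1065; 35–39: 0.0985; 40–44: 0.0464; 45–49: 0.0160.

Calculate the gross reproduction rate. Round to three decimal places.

2.269

Sum of female ASFRs = 0.0236 + 0.0532 + 0.1096 + 0.1065 + 0.0985 + 0.0464 + 0.0160 = 0.4538
GRR = 5 × 0.4538 = 2.269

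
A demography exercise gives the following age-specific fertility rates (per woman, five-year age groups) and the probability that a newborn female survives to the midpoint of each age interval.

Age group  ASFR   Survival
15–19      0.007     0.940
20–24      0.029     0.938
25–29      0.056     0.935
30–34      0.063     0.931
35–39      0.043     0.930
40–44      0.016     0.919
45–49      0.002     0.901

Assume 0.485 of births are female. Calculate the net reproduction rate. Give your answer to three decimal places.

Proportion female at birth = 0.485.
Per-age-group product (5 × ASFR × survival probability):
  15–19: 5 × 0.007 × 0.940 = 0.03290
  20–24: 5 × 0.029 × 0.938 = 0.13601
  25–29: 5 × 0.056 × 0.935 = 0.26180
  30–34: 5 × 0.063 × 0.931 = 0.29327
  35–39: 5 × 0.043 × 0.930 = 0.19995
  40–44: 5 × 0.016 × 0.919 = 0.07352
  45–49: 5 × 0.002 × 0.901 = 0.00901
Sum = 1.00646
NRR = 0.485 × 1.00646 = 0.48813

0.488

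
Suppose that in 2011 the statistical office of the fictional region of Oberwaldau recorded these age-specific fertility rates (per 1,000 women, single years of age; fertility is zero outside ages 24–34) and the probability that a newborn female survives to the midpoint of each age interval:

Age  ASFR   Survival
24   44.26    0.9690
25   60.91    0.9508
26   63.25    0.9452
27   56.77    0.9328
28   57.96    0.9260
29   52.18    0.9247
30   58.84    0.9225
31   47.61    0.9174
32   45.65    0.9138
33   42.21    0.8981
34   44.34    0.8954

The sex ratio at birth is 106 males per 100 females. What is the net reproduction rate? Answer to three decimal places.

0.259

Proportion female at birth = 100 / (100 + 106) = 0.48544.
Weighting each age-specific rate by interval width and survival:
  24: 1 × 44.26/1000 × 0.9690 = 0.04289
  25: 1 × 60.91/1000 × 0.9508 = 0.05791
  26: 1 × 63.25/1000 × 0.9452 = 0.05978
  27: 1 × 56.77/1000 × 0.9328 = 0.05296
  28: 1 × 57.96/1000 × 0.9260 = 0.05367
  29: 1 × 52.18/1000 × 0.9247 = 0.04825
  30: 1 × 58.84/1000 × 0.9225 = 0.05428
  31: 1 × 47.61/1000 × 0.9174 = 0.04368
  32: 1 × 45.65/1000 × 0.9138 = 0.04171
  33: 1 × 42.21/1000 × 0.8981 = 0.03791
  34: 1 × 44.34/1000 × 0.8954 = 0.03970
Sum = 0.53274
NRR = 0.48544 × 0.53274 = 0.25861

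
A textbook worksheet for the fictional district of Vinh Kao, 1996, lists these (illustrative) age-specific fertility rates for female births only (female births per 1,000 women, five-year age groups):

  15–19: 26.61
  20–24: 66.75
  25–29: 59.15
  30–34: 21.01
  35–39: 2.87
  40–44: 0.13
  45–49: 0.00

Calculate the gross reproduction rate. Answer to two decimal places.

Sum of female ASFRs = 26.61 + 66.75 + 59.15 + 21.01 + 2.87 + 0.13 + 0.00 = 176.52
GRR = 5 × 176.52 / 1000 = 0.8826

0.88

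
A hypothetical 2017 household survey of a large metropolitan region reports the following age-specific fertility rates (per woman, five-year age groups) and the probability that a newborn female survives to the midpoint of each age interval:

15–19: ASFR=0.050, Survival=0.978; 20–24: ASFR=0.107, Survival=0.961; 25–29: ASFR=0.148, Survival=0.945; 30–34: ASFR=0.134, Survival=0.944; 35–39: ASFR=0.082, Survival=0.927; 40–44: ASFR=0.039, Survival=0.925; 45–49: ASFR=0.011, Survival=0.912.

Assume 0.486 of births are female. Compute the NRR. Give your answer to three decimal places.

Proportion female at birth = 0.486.
Each age group contributes 5 × ASFR × survival:
  15–19: 5 × 0.050 × 0.978 = 0.24450
  20–24: 5 × 0.107 × 0.961 = 0.51414
  25–29: 5 × 0.148 × 0.945 = 0.69930
  30–34: 5 × 0.134 × 0.944 = 0.63248
  35–39: 5 × 0.082 × 0.927 = 0.38007
  40–44: 5 × 0.039 × 0.925 = 0.18038
  45–49: 5 × 0.011 × 0.912 = 0.05016
Sum = 2.70103
NRR = 0.486 × 2.70103 = 1.31270
With NRR above 1 the population is above replacement fertility.

1.313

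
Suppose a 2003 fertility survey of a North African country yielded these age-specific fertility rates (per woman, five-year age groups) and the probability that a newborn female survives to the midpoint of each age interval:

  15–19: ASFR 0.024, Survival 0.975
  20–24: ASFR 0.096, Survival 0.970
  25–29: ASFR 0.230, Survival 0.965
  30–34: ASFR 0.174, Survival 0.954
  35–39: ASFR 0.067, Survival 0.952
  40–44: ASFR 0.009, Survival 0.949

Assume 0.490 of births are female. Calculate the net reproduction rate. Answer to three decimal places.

1.413

Proportion female at birth = 0.490.
Per-age-group product (5 × ASFR × survival probability):
  15–19: 5 × 0.024 × 0.975 = 0.11700
  20–24: 5 × 0.096 × 0.970 = 0.46560
  25–29: 5 × 0.230 × 0.965 = 1.10975
  30–34: 5 × 0.174 × 0.954 = 0.82998
  35–39: 5 × 0.067 × 0.952 = 0.31892
  40–44: 5 × 0.009 × 0.949 = 0.04271
Sum = 2.88396
NRR = 0.490 × 2.88396 = 1.41314
NRR > 1, so each generation more than replaces itself.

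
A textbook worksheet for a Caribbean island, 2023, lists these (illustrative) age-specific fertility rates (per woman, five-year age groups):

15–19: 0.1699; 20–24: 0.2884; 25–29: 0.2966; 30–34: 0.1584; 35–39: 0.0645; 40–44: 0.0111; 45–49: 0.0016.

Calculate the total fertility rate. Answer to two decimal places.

Sum of ASFRs = 0.1699 + 0.2884 + 0.2966 + 0.1584 + 0.0645 + 0.0111 + 0.0016 = 0.9905
TFR = 5 × 0.9905 = 4.9525

4.95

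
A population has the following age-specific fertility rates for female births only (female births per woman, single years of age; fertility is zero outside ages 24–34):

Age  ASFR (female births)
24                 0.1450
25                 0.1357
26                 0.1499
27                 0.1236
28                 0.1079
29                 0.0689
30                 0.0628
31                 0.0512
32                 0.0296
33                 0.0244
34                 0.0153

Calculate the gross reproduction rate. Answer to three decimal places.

0.914

Sum of female ASFRs = 0.1450 + 0.1357 + 0.1499 + 0.1236 + 0.1079 + 0.0689 + 0.0628 + 0.0512 + 0.0296 + 0.0244 + 0.0153 = 0.9143
GRR = 0.9143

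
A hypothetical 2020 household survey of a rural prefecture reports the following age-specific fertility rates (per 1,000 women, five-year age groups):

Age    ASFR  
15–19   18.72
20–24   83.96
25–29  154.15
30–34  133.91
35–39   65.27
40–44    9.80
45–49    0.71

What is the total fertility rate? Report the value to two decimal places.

Sum of ASFRs = 18.72 + 83.96 + 154.15 + 133.91 + 65.27 + 9.80 + 0.71 = 466.52
TFR = 5 × 466.52 / 1000 = 2.3326

2.33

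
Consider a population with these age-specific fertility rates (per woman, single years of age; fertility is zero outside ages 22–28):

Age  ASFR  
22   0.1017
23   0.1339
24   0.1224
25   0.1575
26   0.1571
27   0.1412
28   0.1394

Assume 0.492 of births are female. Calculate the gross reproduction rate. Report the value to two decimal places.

Proportion female at birth = 0.492.
Sum of ASFRs = 0.1017 + 0.1339 + 0.1224 + 0.1575 + 0.1571 + 0.1412 + 0.1394 = 0.9532
TFR = 0.9532
GRR = 0.492 × 0.9532 = 0.46897

0.47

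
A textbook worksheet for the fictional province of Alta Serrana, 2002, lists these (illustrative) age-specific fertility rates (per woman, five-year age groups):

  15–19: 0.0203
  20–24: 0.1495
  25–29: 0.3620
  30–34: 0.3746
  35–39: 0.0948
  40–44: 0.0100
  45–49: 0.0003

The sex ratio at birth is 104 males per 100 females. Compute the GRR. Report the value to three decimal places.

Proportion female at birth = 100 / (100 + 104) = 0.49020.
Sum of ASFRs = 0.0203 + 0.1495 + 0.3620 + 0.3746 + 0.0948 + 0.0100 + 0.0003 = 1.0115
TFR = 5 × 1.0115 = 5.0575
GRR = 0.49020 × 5.0575 = 2.47919

2.479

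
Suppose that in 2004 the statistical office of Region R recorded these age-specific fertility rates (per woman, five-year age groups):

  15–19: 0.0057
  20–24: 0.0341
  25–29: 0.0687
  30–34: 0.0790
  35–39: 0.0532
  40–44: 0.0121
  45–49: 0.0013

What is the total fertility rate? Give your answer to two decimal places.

1.27

Sum of ASFRs = 0.0057 + 0.0341 + 0.0687 + 0.0790 + 0.0532 + 0.0121 + 0.0013 = 0.2541
TFR = 5 × 0.2541 = 1.2705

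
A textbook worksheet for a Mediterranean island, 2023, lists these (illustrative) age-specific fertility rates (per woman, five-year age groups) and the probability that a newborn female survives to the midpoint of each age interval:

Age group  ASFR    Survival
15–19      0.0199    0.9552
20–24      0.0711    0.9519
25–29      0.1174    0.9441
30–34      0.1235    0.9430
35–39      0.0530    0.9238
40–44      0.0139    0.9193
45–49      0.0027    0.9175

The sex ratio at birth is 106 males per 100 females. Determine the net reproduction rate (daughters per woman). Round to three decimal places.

0.918

Proportion female at birth = 100 / (100 + 106) = 0.48544.
Weighting each age-specific rate by interval width and survival:
  15–19: 5 × 0.0199 × 0.9552 = 0.09504
  20–24: 5 × 0.0711 × 0.9519 = 0.33840
  25–29: 5 × 0.1174 × 0.9441 = 0.55419
  30–34: 5 × 0.1235 × 0.9430 = 0.58230
  35–39: 5 × 0.0530 × 0.9238 = 0.24481
  40–44: 5 × 0.0139 × 0.9193 = 0.06389
  45–49: 5 × 0.0027 × 0.9175 = 0.01239
Sum = 1.89102
NRR = 0.48544 × 1.89102 = 0.91798
With NRR below 1 the population is below replacement fertility.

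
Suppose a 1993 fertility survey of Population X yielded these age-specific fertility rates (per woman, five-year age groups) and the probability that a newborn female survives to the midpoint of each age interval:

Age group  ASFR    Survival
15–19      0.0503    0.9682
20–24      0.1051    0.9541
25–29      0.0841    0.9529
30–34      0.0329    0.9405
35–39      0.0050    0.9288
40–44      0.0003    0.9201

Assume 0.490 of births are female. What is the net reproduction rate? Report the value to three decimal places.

0.649

Proportion female at birth = 0.490.
Per-age-group product (5 × ASFR × survival probability):
  15–19: 5 × 0.0503 × 0.9682 = 0.24350
  20–24: 5 × 0.1051 × 0.9541 = 0.50138
  25–29: 5 × 0.0841 × 0.9529 = 0.40069
  30–34: 5 × 0.0329 × 0.9405 = 0.15471
  35–39: 5 × 0.0050 × 0.9288 = 0.02322
  40–44: 5 × 0.0003 × 0.9201 = 0.00138
Sum = 1.32488
NRR = 0.490 × 1.32488 = 0.64919
With NRR below 1 the population is below replacement fertility.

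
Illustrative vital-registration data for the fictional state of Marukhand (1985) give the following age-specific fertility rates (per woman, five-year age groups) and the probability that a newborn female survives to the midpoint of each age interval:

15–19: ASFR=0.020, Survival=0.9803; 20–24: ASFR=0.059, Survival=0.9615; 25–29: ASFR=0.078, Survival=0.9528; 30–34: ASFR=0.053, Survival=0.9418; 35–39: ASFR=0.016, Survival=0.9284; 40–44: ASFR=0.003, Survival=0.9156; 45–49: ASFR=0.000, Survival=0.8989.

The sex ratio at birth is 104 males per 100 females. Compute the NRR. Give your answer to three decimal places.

Proportion female at birth = 100 / (100 + 104) = 0.49020.
Survival-weighted fertility by age (5·fₓ·Sₓ):
  15–19: 5 × 0.020 × 0.9803 = 0.09803
  20–24: 5 × 0.059 × 0.9615 = 0.28364
  25–29: 5 × 0.078 × 0.9528 = 0.37159
  30–34: 5 × 0.053 × 0.9418 = 0.24958
  35–39: 5 × 0.016 × 0.9284 = 0.07427
  40–44: 5 × 0.003 × 0.9156 = 0.01373
  45–49: 5 × 0.000 × 0.8989 = 0.00000
Sum = 1.09084
NRR = 0.49020 × 1.09084 = 0.53473
An NRR under 1 implies long-run decline under these rates.

0.535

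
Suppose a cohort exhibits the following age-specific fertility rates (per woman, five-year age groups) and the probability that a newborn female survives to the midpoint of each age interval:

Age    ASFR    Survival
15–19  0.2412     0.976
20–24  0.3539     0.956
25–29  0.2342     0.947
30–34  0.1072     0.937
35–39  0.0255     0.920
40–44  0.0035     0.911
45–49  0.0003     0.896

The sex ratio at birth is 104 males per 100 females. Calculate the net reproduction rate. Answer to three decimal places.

2.262

Proportion female at birth = 100 / (100 + 104) = 0.49020.
Per-age-group product (5 × ASFR × survival probability):
  15–19: 5 × 0.2412 × 0.976 = 1.17706
  20–24: 5 × 0.3539 × 0.956 = 1.69164
  25–29: 5 × 0.2342 × 0.947 = 1.10894
  30–34: 5 × 0.1072 × 0.937 = 0.50223
  35–39: 5 × 0.0255 × 0.920 = 0.11730
  40–44: 5 × 0.0035 × 0.911 = 0.01594
  45–49: 5 × 0.0003 × 0.896 = 0.00134
Sum = 4.61445
NRR = 0.49020 × 4.61445 = 2.26200
NRR > 1, so each generation more than replaces itself.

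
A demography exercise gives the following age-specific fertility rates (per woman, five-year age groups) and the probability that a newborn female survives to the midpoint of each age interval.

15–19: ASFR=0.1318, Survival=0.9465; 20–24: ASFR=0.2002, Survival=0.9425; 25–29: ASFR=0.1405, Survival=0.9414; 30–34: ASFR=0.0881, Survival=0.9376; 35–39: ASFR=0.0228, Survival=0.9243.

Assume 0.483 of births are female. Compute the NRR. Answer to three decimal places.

1.327

Proportion female at birth = 0.483.
Survival-weighted fertility by age (5·fₓ·Sₓ):
  15–19: 5 × 0.1318 × 0.9465 = 0.62374
  20–24: 5 × 0.2002 × 0.9425 = 0.94344
  25–29: 5 × 0.1405 × 0.9414 = 0.66133
  30–34: 5 × 0.0881 × 0.9376 = 0.41301
  35–39: 5 × 0.0228 × 0.9243 = 0.10537
Sum = 2.74689
NRR = 0.483 × 2.74689 = 1.32675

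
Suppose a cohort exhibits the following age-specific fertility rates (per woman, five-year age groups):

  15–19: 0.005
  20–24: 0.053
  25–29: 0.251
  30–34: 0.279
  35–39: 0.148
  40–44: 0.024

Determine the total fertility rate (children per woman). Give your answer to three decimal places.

Sum of ASFRs = 0.005 + 0.053 + 0.251 + 0.279 + 0.148 + 0.024 = 0.760
TFR = 5 × 0.760 = 3.8

3.800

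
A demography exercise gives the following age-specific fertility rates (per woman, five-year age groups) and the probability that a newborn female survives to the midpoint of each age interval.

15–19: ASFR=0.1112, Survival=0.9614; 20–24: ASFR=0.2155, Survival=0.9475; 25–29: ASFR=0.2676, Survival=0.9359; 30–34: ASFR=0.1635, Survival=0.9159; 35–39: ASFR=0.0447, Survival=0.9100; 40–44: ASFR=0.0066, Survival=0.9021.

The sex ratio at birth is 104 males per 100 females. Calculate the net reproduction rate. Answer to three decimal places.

Proportion female at birth = 100 / (100 + 104) = 0.49020.
Each age group contributes 5 × ASFR × survival:
  15–19: 5 × 0.1112 × 0.9614 = 0.53454
  20–24: 5 × 0.2155 × 0.9475 = 1.02093
  25–29: 5 × 0.2676 × 0.9359 = 1.25223
  30–34: 5 × 0.1635 × 0.9159 = 0.74875
  35–39: 5 × 0.0447 × 0.9100 = 0.20339
  40–44: 5 × 0.0066 × 0.9021 = 0.02977
Sum = 3.78961
NRR = 0.49020 × 3.78961 = 1.85767
An NRR exceeding 1 indicates intrinsic growth under these rates.

1.858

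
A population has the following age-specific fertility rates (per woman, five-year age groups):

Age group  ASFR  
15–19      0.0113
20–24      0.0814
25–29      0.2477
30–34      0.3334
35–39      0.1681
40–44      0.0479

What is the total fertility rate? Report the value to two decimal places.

Sum of ASFRs = 0.0113 + 0.0814 + 0.2477 + 0.3334 + 0.1681 + 0.0479 = 0.8898
TFR = 5 × 0.8898 = 4.449

4.45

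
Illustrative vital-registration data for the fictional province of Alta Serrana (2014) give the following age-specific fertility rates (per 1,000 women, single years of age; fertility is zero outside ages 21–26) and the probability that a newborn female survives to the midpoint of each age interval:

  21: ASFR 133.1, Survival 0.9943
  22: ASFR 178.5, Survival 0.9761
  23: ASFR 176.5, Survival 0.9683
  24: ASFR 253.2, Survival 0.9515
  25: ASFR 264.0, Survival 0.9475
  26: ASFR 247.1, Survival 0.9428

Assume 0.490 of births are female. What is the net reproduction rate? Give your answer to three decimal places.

0.589

Proportion female at birth = 0.490.
Weighting each age-specific rate by interval width and survival:
  21: 1 × 133.1/1000 × 0.9943 = 0.13234
  22: 1 × 178.5/1000 × 0.9761 = 0.17423
  23: 1 × 176.5/1000 × 0.9683 = 0.17090
  24: 1 × 253.2/1000 × 0.9515 = 0.24092
  25: 1 × 264.0/1000 × 0.9475 = 0.25014
  26: 1 × 247.1/1000 × 0.9428 = 0.23297
Sum = 1.20150
NRR = 0.490 × 1.20150 = 0.58874
NRR < 1, so the cohort does not fully replace itself.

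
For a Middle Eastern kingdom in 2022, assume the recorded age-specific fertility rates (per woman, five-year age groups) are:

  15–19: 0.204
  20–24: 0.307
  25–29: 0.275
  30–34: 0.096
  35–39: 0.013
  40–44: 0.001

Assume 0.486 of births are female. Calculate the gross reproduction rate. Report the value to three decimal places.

2.177

Proportion female at birth = 0.486.
Sum of ASFRs = 0.204 + 0.307 + 0.275 + 0.096 + 0.013 + 0.001 = 0.896
TFR = 5 × 0.896 = 4.48
GRR = 0.486 × 4.48 = 2.17728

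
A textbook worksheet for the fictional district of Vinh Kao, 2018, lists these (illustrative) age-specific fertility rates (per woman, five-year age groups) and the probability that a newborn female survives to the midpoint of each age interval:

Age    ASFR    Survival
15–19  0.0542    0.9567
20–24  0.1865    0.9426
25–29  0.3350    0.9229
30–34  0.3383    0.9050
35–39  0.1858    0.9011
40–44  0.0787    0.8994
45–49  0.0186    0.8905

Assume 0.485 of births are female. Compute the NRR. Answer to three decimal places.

2.662

Proportion female at birth = 0.485.
Per-age-group product (5 × ASFR × survival probability):
  15–19: 5 × 0.0542 × 0.9567 = 0.25927
  20–24: 5 × 0.1865 × 0.9426 = 0.87897
  25–29: 5 × 0.3350 × 0.9229 = 1.54586
  30–34: 5 × 0.3383 × 0.9050 = 1.53081
  35–39: 5 × 0.1858 × 0.9011 = 0.83712
  40–44: 5 × 0.0787 × 0.8994 = 0.35391
  45–49: 5 × 0.0186 × 0.8905 = 0.08282
Sum = 5.48876
NRR = 0.485 × 5.48876 = 2.66205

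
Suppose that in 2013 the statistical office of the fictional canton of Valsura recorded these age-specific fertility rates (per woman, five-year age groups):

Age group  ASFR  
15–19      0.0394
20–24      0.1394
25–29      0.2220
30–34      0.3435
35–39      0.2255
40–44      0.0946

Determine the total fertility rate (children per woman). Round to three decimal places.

Sum of ASFRs = 0.0394 + 0.1394 + 0.2220 + 0.3435 + 0.2255 + 0.0946 = 1.0644
TFR = 5 × 1.0644 = 5.322

5.322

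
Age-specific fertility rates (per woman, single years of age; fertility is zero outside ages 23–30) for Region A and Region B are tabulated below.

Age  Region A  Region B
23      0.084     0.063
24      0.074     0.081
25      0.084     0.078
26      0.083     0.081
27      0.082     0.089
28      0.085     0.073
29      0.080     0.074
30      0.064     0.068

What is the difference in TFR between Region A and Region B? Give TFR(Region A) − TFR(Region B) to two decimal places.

0.03

Region A:
  Sum of ASFRs = 0.084 + 0.074 + 0.084 + 0.083 + 0.082 + 0.085 + 0.080 + 0.064 = 0.636
  TFR = 0.636
Region B:
  Sum of ASFRs = 0.063 + 0.081 + 0.078 + 0.081 + 0.089 + 0.073 + 0.074 + 0.068 = 0.607
  TFR = 0.607
Difference = 0.636 − 0.607 = 0.029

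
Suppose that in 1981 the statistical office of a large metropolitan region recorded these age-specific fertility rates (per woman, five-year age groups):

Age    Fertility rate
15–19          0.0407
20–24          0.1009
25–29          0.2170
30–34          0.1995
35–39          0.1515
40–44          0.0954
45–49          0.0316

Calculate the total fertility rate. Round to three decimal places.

Sum of ASFRs = 0.0407 + 0.1009 + 0.2170 + 0.1995 + 0.1515 + 0.0954 + 0.0316 = 0.8366
TFR = 5 × 0.8366 = 4.183

4.183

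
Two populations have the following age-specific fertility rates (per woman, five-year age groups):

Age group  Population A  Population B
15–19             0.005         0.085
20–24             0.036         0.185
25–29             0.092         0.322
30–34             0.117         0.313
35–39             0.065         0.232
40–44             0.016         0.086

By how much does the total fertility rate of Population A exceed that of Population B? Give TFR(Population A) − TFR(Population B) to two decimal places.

-4.46

Population A:
  Sum of ASFRs = 0.005 + 0.036 + 0.092 + 0.117 + 0.065 + 0.016 = 0.331
  TFR = 5 × 0.331 = 1.655
Population B:
  Sum of ASFRs = 0.085 + 0.185 + 0.322 + 0.313 + 0.232 + 0.086 = 1.223
  TFR = 5 × 1.223 = 6.115
Difference = 1.655 − 6.115 = -4.46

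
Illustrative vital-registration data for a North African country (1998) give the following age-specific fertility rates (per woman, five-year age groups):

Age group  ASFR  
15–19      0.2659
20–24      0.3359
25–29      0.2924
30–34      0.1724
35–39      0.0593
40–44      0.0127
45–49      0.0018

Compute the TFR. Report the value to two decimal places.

5.70

Sum of ASFRs = 0.2659 + 0.3359 + 0.2924 + 0.1724 + 0.0593 + 0.0127 + 0.0018 = 1.1404
TFR = 5 × 1.1404 = 5.702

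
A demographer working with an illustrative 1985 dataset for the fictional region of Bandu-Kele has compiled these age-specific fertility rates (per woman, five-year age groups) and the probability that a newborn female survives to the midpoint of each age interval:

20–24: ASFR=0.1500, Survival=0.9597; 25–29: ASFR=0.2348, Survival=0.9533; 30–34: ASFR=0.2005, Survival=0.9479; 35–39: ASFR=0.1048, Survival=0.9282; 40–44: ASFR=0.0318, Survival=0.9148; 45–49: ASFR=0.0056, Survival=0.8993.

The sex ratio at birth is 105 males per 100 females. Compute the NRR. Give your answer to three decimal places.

Proportion female at birth = 100 / (100 + 105) = 0.48780.
Per-age-group product (5 × ASFR × survival probability):
  20–24: 5 × 0.1500 × 0.9597 = 0.71978
  25–29: 5 × 0.2348 × 0.9533 = 1.11917
  30–34: 5 × 0.2005 × 0.9479 = 0.95027
  35–39: 5 × 0.1048 × 0.9282 = 0.48638
  40–44: 5 × 0.0318 × 0.9148 = 0.14545
  45–49: 5 × 0.0056 × 0.8993 = 0.02518
Sum = 3.44623
NRR = 0.48780 × 3.44623 = 1.68107

1.681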